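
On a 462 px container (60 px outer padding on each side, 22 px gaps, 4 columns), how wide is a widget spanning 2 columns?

160 px

Content width = 462 − 2·60 = 342 px.
Subtracting 3 gaps of 22 leaves 276 for 4 columns, so c = 69 px.
Span of 2: 2·69 + 1·22 = 138 + 22 = 160 px.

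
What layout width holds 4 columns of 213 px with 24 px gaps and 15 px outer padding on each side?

954 px

Layout = 2·15 + 4·213 + 3·24 = 30 + 852 + 72 = 954 px.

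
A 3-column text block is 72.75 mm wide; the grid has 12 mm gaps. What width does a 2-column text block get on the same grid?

44.5 mm

3c + 2·12 = 72.75 → 3c = 48.75 → c = 16.25 mm.
Span of 2: 2·16.25 + 1·12 = 32.5 + 12 = 44.5 mm.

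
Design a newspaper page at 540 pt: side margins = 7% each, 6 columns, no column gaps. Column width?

540 × (1 − 2·7%) = 540 × 86% = 464.4 pt for the columns.
464.4 / 6 = 77.4 pt per column.

77.4 pt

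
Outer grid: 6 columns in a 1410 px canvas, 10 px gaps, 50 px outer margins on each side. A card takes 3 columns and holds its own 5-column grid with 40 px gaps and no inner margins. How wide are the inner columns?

98 px

Outer content = 1410 − 2·50 = 1310 px.
6 columns + 5 gaps: 6c + 5·10 = 1310.
6c = 1310 − 50 = 1260, so c = 210 px.
Span of 3: 3·210 + 2·10 = 630 + 20 = 650 px.
5 columns + 4 gaps: 5d + 4·40 = 650.
5d = 650 − 160 = 490, so d = 98 px.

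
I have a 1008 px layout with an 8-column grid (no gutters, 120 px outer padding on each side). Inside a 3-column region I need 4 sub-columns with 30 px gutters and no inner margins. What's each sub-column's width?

Take off 240 px of margins, leaving 768 px.
8c = 768 → c = 96 px.
With no gutters, 3 columns span 3·96 = 288 px.
4d + 3·30 = 288 → 4d = 198 → d = 49.5 px.

49.5 px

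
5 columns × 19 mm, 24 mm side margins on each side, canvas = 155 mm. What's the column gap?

3 mm

Content width = 155 − 2·24 = 107 mm.
5 columns take 5·19 = 95 mm; remaining 12 splits into 4 column gaps.
g = 12 / 4 = 3 mm.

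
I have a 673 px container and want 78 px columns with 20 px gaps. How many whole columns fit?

Each extra column adds 78 + 20 = 98 px.
(673 + 20) / 98 = 7.07, so 7 columns fit.

7 columns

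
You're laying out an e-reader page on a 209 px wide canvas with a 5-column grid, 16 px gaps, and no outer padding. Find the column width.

Subtracting 4 gaps of 16 leaves 145 for 5 columns, so c = 29 px.

29 px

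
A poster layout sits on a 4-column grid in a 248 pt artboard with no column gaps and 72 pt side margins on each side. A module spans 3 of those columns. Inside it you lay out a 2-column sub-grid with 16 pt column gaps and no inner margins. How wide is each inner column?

31 pt

Subtract both margins: 248 − 2·72 = 104 pt.
With no column gaps, each column is 104/4 = 26 pt.
3-column span = 3·26 = 78 pt.
Subtracting 1 column gap of 16 leaves 62 for 2 columns, so d = 31 pt.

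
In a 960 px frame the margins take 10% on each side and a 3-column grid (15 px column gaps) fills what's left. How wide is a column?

Each margin = 10% of 960 = 96 px; content = 960 − 2·96 = 768 px.
Subtracting 2 column gaps of 15 leaves 738 for 3 columns, so c = 246 px.

246 px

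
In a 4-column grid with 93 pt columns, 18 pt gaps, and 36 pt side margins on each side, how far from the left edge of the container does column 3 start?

Before column 3: the margin + 2 columns + 2 gaps.
Offset = 36 + 2·(93 + 18) = 36 + 222 = 258 pt.

258 pt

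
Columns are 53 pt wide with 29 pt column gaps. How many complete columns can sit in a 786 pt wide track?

k columns need k·53 + (k−1)·29 = k·82 − 29.
k·82 − 29 ≤ 786 → k ≤ 815 / 82 ≈ 9.94, so k = 9.

9 columns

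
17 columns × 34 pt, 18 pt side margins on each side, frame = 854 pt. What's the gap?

15 pt

Content width = 854 − 2·18 = 818 pt.
17·34 + 16g = 818 → 16g = 240 → g = 15 pt.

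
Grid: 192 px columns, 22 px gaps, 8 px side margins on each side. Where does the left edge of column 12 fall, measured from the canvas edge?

2362 px

Each column+gutter stride is 214 px; 11 of them past the 8 px margin is 8 + 2354 = 2362 px.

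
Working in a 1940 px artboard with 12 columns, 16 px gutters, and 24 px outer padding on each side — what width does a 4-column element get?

Subtract both margins: 1940 − 2·24 = 1892 px.
12 columns + 11 gutters: 12c + 11·16 = 1892.
12c = 1892 − 176 = 1716, so c = 143 px.
Span of 4: 4·143 + 3·16 = 572 + 48 = 620 px.

620 px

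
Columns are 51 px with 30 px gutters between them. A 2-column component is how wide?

2-column span = 2·51 + 1·30 = 132 px.

132 px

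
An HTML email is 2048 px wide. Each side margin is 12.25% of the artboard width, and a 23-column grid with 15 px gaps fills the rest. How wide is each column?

Each margin = 12.25% of 2048 = 250.88 px; content = 2048 − 2·250.88 = 1546.24 px.
23 columns + 22 gaps: 23c + 22·15 = 1546.24.
23c = 1546.24 − 330 = 1216.24, so c = 52.88 px.

52.88 px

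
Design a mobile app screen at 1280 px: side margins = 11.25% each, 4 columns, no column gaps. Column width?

248 px

Each margin = 11.25% of 1280 = 144 px; content = 1280 − 2·144 = 992 px.
4c = 992 → c = 248 px.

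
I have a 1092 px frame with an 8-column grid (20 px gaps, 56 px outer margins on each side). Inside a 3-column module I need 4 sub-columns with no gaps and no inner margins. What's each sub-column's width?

88.75 px

Take off 112 px of margins, leaving 980 px.
Subtracting 7 gaps of 20 leaves 840 for 8 columns, so c = 105 px.
3 columns plus 2 gaps: 315 + 40 = 355 px.
4d = 355 → d = 88.75 px.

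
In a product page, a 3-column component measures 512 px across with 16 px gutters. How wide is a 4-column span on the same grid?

3 columns + 2 gutters: 3c + 2·16 = 512.
3c = 512 − 32 = 480, so c = 160 px.
4-column span = 4·160 + 3·16 = 688 px.

688 px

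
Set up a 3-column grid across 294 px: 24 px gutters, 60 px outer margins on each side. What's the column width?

42 px

Subtract both margins: 294 − 2·60 = 174 px.
Subtracting 2 gutters of 24 leaves 126 for 3 columns, so c = 42 px.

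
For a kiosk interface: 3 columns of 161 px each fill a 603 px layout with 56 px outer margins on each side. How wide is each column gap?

4 px

Take off 112 px of margins, leaving 491 px.
3 columns take 3·161 = 483 px; remaining 8 splits into 2 column gaps.
g = 8 / 2 = 4 px.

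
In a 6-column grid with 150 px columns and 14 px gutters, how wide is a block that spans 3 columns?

478 px

Span of 3: 3·150 + 2·14 = 450 + 28 = 478 px.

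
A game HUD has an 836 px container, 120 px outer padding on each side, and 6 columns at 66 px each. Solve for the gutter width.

Subtract both margins: 836 − 2·120 = 596 px.
Columns use 396 px, leaving 200 px across 5 gutters = 40 px each.

40 px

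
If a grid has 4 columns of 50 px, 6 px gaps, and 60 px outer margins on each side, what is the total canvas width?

Total width: 2·60 + 4·50 + 3·6 = 338 px.

338 px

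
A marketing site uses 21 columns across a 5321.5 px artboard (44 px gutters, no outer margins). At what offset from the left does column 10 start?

2299.5 px

Subtracting 20 gutters of 44 leaves 4441.5 for 21 columns, so c = 211.5 px.
Each column+gutter stride is 255.5 px; with no margin, 9 of them is 2299.5 px.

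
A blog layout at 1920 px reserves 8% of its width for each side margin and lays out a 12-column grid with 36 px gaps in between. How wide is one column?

101.4 px

Each margin = 8% of 1920 = 153.6 px; content = 1920 − 2·153.6 = 1612.8 px.
12 columns + 11 gaps: 12c + 11·36 = 1612.8.
12c = 1612.8 − 396 = 1216.8, so c = 101.4 px.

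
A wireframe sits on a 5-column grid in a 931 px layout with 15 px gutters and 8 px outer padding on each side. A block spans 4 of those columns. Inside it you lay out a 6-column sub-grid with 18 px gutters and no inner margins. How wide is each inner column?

Outer content = 931 − 2·8 = 915 px.
915 − 4·15 = 855; ÷5 gives c = 171 px.
4-column span = 4·171 + 3·15 = 729 px.
6d + 5·18 = 729 → 6d = 639 → d = 106.5 px.

106.5 px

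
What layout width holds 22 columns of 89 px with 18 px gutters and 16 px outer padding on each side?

Layout = 2·16 + 22·89 + 21·18 = 32 + 1958 + 378 = 2368 px.

2368 px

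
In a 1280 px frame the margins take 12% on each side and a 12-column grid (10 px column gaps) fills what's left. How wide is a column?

Each margin = 12% of 1280 = 153.6 px; content = 1280 − 2·153.6 = 972.8 px.
Subtracting 11 column gaps of 10 leaves 862.8 for 12 columns, so c = 71.9 px.

71.9 px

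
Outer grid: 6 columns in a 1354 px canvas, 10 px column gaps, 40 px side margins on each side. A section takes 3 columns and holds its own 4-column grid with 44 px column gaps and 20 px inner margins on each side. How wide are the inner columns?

115 px

Outer content = 1354 − 2·40 = 1274 px.
6c + 5·10 = 1274 → 6c = 1224 → c = 204 px.
3 columns plus 2 column gaps: 612 + 20 = 632 px.
Inner content = 632 − 2·20 = 592 px.
Subtracting 3 column gaps of 44 leaves 460 for 4 columns, so d = 115 px.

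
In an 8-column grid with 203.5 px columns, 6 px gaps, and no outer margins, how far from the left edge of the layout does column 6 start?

No margin, so column 6 starts at 5·(column + gutter) = 5·209.5 = 1047.5 px.

1047.5 px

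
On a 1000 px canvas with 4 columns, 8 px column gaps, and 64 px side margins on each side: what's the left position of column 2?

284 px

Inside the margins: 1000 − 128 = 872 px.
4 columns + 3 column gaps: 4c + 3·8 = 872.
4c = 872 − 24 = 848, so c = 212 px.
Before column 2: the margin + 1 column + 1 column gap.
Offset = 64 + 1·(212 + 8) = 64 + 220 = 284 px.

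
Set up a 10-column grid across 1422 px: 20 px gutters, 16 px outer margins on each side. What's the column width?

121 px

Inside the margins: 1422 − 32 = 1390 px.
1390 − 9·20 = 1210; ÷10 gives c = 121 px.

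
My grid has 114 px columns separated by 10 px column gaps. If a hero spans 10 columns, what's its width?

Span of 10: 10·114 + 9·10 = 1140 + 90 = 1230 px.

1230 px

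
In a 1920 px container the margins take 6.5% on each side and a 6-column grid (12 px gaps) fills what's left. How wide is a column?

268.4 px

1920 × (1 − 2·6.5%) = 1920 × 87% = 1670.4 px for the columns.
Subtracting 5 gaps of 12 leaves 1610.4 for 6 columns, so c = 268.4 px.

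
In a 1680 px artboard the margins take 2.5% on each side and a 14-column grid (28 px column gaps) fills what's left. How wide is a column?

Each margin = 2.5% of 1680 = 42 px; content = 1680 − 2·42 = 1596 px.
Subtracting 13 column gaps of 28 leaves 1232 for 14 columns, so c = 88 px.

88 px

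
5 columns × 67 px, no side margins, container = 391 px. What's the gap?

5·67 + 4g = 391 → 4g = 56 → g = 14 px.

14 px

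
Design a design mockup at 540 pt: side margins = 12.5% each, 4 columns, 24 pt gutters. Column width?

Each margin = 12.5% of 540 = 67.5 pt; content = 540 − 2·67.5 = 405 pt.
Subtracting 3 gutters of 24 leaves 333 for 4 columns, so c = 83.25 pt.

83.25 pt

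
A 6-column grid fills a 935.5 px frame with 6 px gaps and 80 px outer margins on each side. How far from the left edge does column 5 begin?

Subtract both margins: 935.5 − 2·80 = 775.5 px.
775.5 − 5·6 = 745.5; ÷6 gives c = 124.25 px.
Each column+gutter stride is 130.25 px; 4 of them past the 80 px margin is 80 + 521 = 601 px.

601 px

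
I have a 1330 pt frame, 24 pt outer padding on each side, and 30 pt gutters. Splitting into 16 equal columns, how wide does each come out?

Subtract both margins: 1330 − 2·24 = 1282 pt.
Subtracting 15 gutters of 30 leaves 832 for 16 columns, so c = 52 pt.

52 pt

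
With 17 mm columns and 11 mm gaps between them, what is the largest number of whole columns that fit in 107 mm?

4 columns

4 columns: 4·17 + 3·11 = 101 mm ≤ 107.
5 columns: 129 mm > 107. So 4.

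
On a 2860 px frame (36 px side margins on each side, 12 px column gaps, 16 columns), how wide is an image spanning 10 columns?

1738 px

Subtract both margins: 2860 − 2·36 = 2788 px.
16c + 15·12 = 2788 → 16c = 2608 → c = 163 px.
10-column span = 10·163 + 9·12 = 1738 px.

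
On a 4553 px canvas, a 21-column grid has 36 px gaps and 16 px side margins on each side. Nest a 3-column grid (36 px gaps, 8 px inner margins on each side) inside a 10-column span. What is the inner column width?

Inside the margins: 4553 − 32 = 4521 px.
21 columns + 20 gaps: 21c + 20·36 = 4521.
21c = 4521 − 720 = 3801, so c = 181 px.
10 columns plus 9 gaps: 1810 + 324 = 2134 px.
Inner content = 2134 − 2·8 = 2118 px.
3 columns + 2 gaps: 3d + 2·36 = 2118.
3d = 2118 − 72 = 2046, so d = 682 px.

682 px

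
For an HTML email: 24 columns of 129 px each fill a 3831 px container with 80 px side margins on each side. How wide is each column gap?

25 px

Content width = 3831 − 2·80 = 3671 px.
Columns use 3096 px, leaving 575 px across 23 column gaps = 25 px each.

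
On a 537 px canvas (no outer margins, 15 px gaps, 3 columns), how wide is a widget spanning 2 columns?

3c + 2·15 = 537 → 3c = 507 → c = 169 px.
2 columns plus 1 gap: 338 + 15 = 353 px.

353 px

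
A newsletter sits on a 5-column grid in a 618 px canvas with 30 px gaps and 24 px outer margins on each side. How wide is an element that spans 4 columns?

450 px

Inside the margins: 618 − 48 = 570 px.
5 columns + 4 gaps: 5c + 4·30 = 570.
5c = 570 − 120 = 450, so c = 90 px.
4-column span = 4·90 + 3·30 = 450 px.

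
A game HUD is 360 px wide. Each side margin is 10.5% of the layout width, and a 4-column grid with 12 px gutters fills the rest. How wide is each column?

360 × (1 − 2·10.5%) = 360 × 79% = 284.4 px for the columns.
4 columns + 3 gutters: 4c + 3·12 = 284.4.
4c = 284.4 − 36 = 248.4, so c = 62.1 px.

62.1 px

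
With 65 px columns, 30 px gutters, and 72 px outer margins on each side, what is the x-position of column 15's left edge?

Column 15 starts at margin + 14·(column + gutter) = 72 + 14·95 = 1402 px.

1402 px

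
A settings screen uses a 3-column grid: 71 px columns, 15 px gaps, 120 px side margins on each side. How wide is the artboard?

Adding margins, columns and gutters: 240 + 213 + 30 = 483 px.

483 px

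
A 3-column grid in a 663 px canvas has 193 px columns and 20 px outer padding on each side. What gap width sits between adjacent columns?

Take off 40 px of margins, leaving 623 px.
Columns use 579 px, leaving 44 px across 2 gaps = 22 px each.

22 px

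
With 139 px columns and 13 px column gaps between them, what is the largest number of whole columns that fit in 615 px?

4 columns: 4·139 + 3·13 = 595 px ≤ 615.
5 columns: 747 px > 615. So 4.

4 columns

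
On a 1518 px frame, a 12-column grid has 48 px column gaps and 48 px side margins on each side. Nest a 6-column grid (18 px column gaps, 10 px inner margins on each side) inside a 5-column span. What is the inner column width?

75.75 px

Inside the margins: 1518 − 96 = 1422 px.
12 columns + 11 column gaps: 12c + 11·48 = 1422.
12c = 1422 − 528 = 894, so c = 74.5 px.
5-column span = 5·74.5 + 4·48 = 564.5 px.
Inner content = 564.5 − 2·10 = 544.5 px.
6d + 5·18 = 544.5 → 6d = 454.5 → d = 75.75 px.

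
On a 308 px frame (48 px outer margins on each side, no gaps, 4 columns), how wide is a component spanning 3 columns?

Subtract both margins: 308 − 2·48 = 212 px.
4c = 212 → c = 53 px.
3-column span = 3·53 = 159 px.

159 px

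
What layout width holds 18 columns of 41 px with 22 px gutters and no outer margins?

Total width: 18·41 + 17·22 = 1112 px.

1112 px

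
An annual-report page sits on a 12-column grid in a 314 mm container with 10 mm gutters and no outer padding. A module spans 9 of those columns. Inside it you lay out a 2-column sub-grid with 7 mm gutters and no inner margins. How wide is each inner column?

314 − 11·10 = 204; ÷12 gives c = 17 mm.
Span of 9: 9·17 + 8·10 = 153 + 80 = 233 mm.
2d + 1·7 = 233 → 2d = 226 → d = 113 mm.

113 mm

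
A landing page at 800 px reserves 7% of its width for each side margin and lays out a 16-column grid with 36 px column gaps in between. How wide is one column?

Each margin = 7% of 800 = 56 px; content = 800 − 2·56 = 688 px.
688 − 15·36 = 148; ÷16 gives c = 9.25 px.

9.25 px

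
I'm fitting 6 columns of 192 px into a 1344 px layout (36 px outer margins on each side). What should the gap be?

24 px

Take off 72 px of margins, leaving 1272 px.
6·192 + 5g = 1272 → 5g = 120 → g = 24 px.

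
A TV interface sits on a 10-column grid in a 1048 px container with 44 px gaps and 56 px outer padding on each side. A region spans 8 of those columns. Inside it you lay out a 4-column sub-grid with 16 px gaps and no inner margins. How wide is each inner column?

Subtract both margins: 1048 − 2·56 = 936 px.
936 − 9·44 = 540; ÷10 gives c = 54 px.
8 columns plus 7 gaps: 432 + 308 = 740 px.
4 columns + 3 gaps: 4d + 3·16 = 740.
4d = 740 − 48 = 692, so d = 173 px.

173 px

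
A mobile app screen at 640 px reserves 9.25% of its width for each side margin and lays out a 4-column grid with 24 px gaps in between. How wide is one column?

112.4 px

Margins: 9.25% × 640 = 59.2 px each, so content = 640 − 118.4 = 521.6 px.
521.6 − 3·24 = 449.6; ÷4 gives c = 112.4 px.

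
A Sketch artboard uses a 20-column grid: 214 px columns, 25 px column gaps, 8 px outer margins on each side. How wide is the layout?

4771 px

Adding margins, columns and gutters: 16 + 4280 + 475 = 4771 px.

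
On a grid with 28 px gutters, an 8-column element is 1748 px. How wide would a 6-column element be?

Subtracting 7 gutters of 28 leaves 1552 for 8 columns, so c = 194 px.
Span of 6: 6·194 + 5·28 = 1164 + 140 = 1304 px.

1304 px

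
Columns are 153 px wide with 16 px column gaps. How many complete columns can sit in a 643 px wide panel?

3 columns: 3·153 + 2·16 = 491 px ≤ 643.
4 columns: 660 px > 643. So 3.

3 columns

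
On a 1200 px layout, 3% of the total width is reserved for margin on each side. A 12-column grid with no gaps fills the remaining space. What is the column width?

94 px

Each margin = 3% of 1200 = 36 px; content = 1200 − 2·36 = 1128 px.
1128 / 12 = 94 px per column.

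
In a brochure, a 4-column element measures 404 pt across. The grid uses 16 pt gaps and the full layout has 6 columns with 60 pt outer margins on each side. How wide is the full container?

4 columns + 3 gaps: 4c + 3·16 = 404.
4c = 404 − 48 = 356, so c = 89 pt.
Container = 2·60 + 6·89 + 5·16 = 120 + 534 + 80 = 734 pt.

734 pt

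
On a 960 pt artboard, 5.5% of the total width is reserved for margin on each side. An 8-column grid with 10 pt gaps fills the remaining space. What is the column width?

Margins: 5.5% × 960 = 52.8 pt each, so content = 960 − 105.6 = 854.4 pt.
8 columns + 7 gaps: 8c + 7·10 = 854.4.
8c = 854.4 − 70 = 784.4, so c = 98.05 pt.

98.05 pt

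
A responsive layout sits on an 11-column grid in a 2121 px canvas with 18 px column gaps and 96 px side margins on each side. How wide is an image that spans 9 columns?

1575 px

Content width = 2121 − 2·96 = 1929 px.
11c + 10·18 = 1929 → 11c = 1749 → c = 159 px.
Span of 9: 9·159 + 8·18 = 1431 + 144 = 1575 px.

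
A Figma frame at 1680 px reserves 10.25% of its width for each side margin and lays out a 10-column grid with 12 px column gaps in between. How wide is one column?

122.76 px

1680 × (1 − 2·10.25%) = 1680 × 79.5% = 1335.6 px for the columns.
Subtracting 9 column gaps of 12 leaves 1227.6 for 10 columns, so c = 122.76 px.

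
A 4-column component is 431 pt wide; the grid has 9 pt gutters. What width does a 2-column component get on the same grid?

Subtracting 3 gutters of 9 leaves 404 for 4 columns, so c = 101 pt.
Span of 2: 2·101 + 1·9 = 202 + 9 = 211 pt.

211 pt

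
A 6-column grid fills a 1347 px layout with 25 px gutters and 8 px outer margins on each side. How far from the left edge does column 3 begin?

460 px

Take off 16 px of margins, leaving 1331 px.
Subtracting 5 gutters of 25 leaves 1206 for 6 columns, so c = 201 px.
Column 3 starts at margin + 2·(column + gutter) = 8 + 2·226 = 460 px.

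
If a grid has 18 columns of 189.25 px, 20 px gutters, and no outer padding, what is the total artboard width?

Artboard = 18·189.25 + 17·20 = 3406.5 + 340 = 3746.5 px.

3746.5 px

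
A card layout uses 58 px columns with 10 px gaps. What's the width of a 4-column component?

262 px

Span of 4: 4·58 + 3·10 = 232 + 30 = 262 px.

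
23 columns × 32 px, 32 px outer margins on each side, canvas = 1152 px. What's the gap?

16 px

Content width = 1152 − 2·32 = 1088 px.
23·32 + 22g = 1088 → 22g = 352 → g = 16 px.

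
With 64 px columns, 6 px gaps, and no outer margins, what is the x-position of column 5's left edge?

280 px

Each column+gutter stride is 70 px; with no margin, 4 of them is 280 px.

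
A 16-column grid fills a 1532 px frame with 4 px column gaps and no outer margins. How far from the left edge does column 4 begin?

Subtracting 15 column gaps of 4 leaves 1472 for 16 columns, so c = 92 px.
Each column+gutter stride is 96 px; with no margin, 3 of them is 288 px.

288 px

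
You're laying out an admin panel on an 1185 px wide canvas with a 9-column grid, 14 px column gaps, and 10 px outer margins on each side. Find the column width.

117 px

Inside the margins: 1185 − 20 = 1165 px.
Subtracting 8 column gaps of 14 leaves 1053 for 9 columns, so c = 117 px.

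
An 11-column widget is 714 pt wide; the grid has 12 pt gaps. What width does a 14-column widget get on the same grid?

912 pt

Subtracting 10 gaps of 12 leaves 594 for 11 columns, so c = 54 pt.
Span of 14: 14·54 + 13·12 = 756 + 156 = 912 pt.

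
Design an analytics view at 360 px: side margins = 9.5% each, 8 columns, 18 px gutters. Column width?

20.7 px

Margins: 9.5% × 360 = 34.2 px each, so content = 360 − 68.4 = 291.6 px.
8c + 7·18 = 291.6 → 8c = 165.6 → c = 20.7 px.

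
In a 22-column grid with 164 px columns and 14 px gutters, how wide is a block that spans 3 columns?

520 px

Span of 3: 3·164 + 2·14 = 492 + 28 = 520 px.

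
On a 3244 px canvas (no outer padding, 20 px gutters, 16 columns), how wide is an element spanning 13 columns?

Subtracting 15 gutters of 20 leaves 2944 for 16 columns, so c = 184 px.
Span of 13: 13·184 + 12·20 = 2392 + 240 = 2632 px.

2632 px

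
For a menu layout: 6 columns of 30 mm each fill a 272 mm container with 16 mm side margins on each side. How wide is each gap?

Content width = 272 − 2·16 = 240 mm.
Columns use 180 mm, leaving 60 mm across 5 gaps = 12 mm each.

12 mm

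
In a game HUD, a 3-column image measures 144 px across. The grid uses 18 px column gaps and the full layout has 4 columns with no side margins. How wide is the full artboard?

198 px

3c + 2·18 = 144 → 3c = 108 → c = 36 px.
Total width: 4·36 + 3·18 = 198 px.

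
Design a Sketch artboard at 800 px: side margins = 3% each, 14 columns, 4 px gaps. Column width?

50 px

Margins: 3% × 800 = 24 px each, so content = 800 − 48 = 752 px.
14c + 13·4 = 752 → 14c = 700 → c = 50 px.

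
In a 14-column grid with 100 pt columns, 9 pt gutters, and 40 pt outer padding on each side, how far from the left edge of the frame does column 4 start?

Before column 4: the margin + 3 columns + 3 gutters.
Offset = 40 + 3·(100 + 9) = 40 + 327 = 367 pt.

367 pt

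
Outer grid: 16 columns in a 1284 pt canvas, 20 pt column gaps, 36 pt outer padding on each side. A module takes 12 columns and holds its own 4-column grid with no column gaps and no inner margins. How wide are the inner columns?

226 pt

Inside the margins: 1284 − 72 = 1212 pt.
1212 − 15·20 = 912; ÷16 gives c = 57 pt.
12 columns plus 11 column gaps: 684 + 220 = 904 pt.
904 / 4 = 226 pt per column.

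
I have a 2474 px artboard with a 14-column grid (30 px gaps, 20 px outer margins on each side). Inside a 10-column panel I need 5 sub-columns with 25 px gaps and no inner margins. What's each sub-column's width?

326 px

Subtract both margins: 2474 − 2·20 = 2434 px.
Subtracting 13 gaps of 30 leaves 2044 for 14 columns, so c = 146 px.
10 columns plus 9 gaps: 1460 + 270 = 1730 px.
1730 − 4·25 = 1630; ÷5 gives d = 326 px.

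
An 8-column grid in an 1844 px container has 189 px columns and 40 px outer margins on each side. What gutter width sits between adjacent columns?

Take off 80 px of margins, leaving 1764 px.
8 columns take 8·189 = 1512 px; remaining 252 splits into 7 gutters.
g = 252 / 7 = 36 px.

36 px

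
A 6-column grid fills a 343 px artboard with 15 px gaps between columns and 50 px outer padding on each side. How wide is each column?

Content width = 343 − 2·50 = 243 px.
Subtracting 5 gaps of 15 leaves 168 for 6 columns, so c = 28 px.

28 px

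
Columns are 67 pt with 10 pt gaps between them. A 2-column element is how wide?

2 columns plus 1 gap: 134 + 10 = 144 pt.

144 pt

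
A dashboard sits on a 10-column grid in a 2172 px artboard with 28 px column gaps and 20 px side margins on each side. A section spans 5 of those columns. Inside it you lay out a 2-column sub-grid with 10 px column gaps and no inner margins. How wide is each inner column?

521 px

Outer content = 2172 − 2·20 = 2132 px.
10 columns + 9 column gaps: 10c + 9·28 = 2132.
10c = 2132 − 252 = 1880, so c = 188 px.
5-column span = 5·188 + 4·28 = 1052 px.
2d + 1·10 = 1052 → 2d = 1042 → d = 521 px.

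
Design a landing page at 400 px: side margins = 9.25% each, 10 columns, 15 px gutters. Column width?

400 × (1 − 2·9.25%) = 400 × 81.5% = 326 px for the columns.
Subtracting 9 gutters of 15 leaves 191 for 10 columns, so c = 19.1 px.

19.1 px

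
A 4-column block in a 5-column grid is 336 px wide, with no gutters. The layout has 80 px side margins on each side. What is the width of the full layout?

4c = 336 → c = 84 px.
Total width: 2·80 + 5·84 = 580 px.

580 px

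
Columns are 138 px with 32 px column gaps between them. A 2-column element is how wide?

2-column span = 2·138 + 1·32 = 308 px.

308 px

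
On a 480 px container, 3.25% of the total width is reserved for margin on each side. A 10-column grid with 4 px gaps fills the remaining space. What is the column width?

41.28 px

480 × (1 − 2·3.25%) = 480 × 93.5% = 448.8 px for the columns.
10 columns + 9 gaps: 10c + 9·4 = 448.8.
10c = 448.8 − 36 = 412.8, so c = 41.28 px.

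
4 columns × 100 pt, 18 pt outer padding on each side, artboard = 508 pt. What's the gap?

24 pt

Subtract both margins: 508 − 2·18 = 472 pt.
Columns use 400 pt, leaving 72 pt across 3 gaps = 24 pt each.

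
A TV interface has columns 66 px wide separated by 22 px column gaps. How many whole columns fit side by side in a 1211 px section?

Each extra column adds 66 + 22 = 88 px.
(1211 + 22) / 88 = 14.01, so 14 columns fit.

14 columns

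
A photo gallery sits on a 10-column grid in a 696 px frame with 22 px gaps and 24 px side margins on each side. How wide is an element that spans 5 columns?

Subtract both margins: 696 − 2·24 = 648 px.
648 − 9·22 = 450; ÷10 gives c = 45 px.
5-column span = 5·45 + 4·22 = 313 px.

313 px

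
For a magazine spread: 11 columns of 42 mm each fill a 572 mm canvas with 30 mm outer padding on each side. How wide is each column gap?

Content width = 572 − 2·30 = 512 mm.
11 columns take 11·42 = 462 mm; remaining 50 splits into 10 column gaps.
g = 50 / 10 = 5 mm.

5 mm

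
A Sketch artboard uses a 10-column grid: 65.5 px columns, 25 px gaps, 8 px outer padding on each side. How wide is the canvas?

896 px

Total width: 2·8 + 10·65.5 + 9·25 = 896 px.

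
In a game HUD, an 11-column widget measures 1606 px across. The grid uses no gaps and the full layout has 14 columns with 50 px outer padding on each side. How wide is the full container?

2144 px

11c = 1606 → c = 146 px.
Summing: 100 + 2044 = 2144 px.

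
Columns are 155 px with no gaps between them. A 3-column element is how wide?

465 px

With no gaps, 3 columns span 3·155 = 465 px.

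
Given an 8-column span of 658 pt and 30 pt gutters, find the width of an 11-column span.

8c + 7·30 = 658 → 8c = 448 → c = 56 pt.
Span of 11: 11·56 + 10·30 = 616 + 300 = 916 pt.

916 pt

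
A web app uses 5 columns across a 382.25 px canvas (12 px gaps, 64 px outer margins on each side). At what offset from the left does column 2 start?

Content = 382.25 − 2·64 = 254.25 px.
Subtracting 4 gaps of 12 leaves 206.25 for 5 columns, so c = 41.25 px.
Column 2 starts at margin + 1·(column + gutter) = 64 + 1·53.25 = 117.25 px.

117.25 px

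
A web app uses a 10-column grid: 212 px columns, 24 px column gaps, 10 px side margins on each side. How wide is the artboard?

2356 px

Total width: 2·10 + 10·212 + 9·24 = 2356 px.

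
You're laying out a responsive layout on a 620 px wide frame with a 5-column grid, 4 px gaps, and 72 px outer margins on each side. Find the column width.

Subtract both margins: 620 − 2·72 = 476 px.
5 columns + 4 gaps: 5c + 4·4 = 476.
5c = 476 − 16 = 460, so c = 92 px.

92 px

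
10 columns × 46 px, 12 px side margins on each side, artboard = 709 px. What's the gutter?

Inside the margins: 709 − 24 = 685 px.
10·46 + 9g = 685 → 9g = 225 → g = 25 px.

25 px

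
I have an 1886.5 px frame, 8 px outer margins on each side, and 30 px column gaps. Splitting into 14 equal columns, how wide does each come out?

Content width = 1886.5 − 2·8 = 1870.5 px.
Subtracting 13 column gaps of 30 leaves 1480.5 for 14 columns, so c = 105.75 px.

105.75 px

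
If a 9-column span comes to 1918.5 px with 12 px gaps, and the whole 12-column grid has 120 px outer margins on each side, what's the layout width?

2802 px

1918.5 − 8·12 = 1822.5; ÷9 gives c = 202.5 px.
Total width: 2·120 + 12·202.5 + 11·12 = 2802 px.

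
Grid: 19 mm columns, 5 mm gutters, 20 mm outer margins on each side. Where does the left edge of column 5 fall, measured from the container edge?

116 mm

Before column 5: the margin + 4 columns + 4 gutters.
Offset = 20 + 4·(19 + 5) = 20 + 96 = 116 mm.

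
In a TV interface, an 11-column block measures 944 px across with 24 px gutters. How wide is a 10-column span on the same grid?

856 px

944 − 10·24 = 704; ÷11 gives c = 64 px.
10-column span = 10·64 + 9·24 = 856 px.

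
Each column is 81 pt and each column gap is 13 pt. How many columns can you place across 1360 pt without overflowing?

Each extra column adds 81 + 13 = 94 pt.
(1360 + 13) / 94 = 14.61, so 14 columns fit.

14 columns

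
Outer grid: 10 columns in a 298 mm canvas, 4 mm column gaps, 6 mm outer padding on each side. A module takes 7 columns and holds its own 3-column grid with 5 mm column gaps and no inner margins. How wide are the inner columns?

Inside the margins: 298 − 12 = 286 mm.
10c + 9·4 = 286 → 10c = 250 → c = 25 mm.
7-column span = 7·25 + 6·4 = 199 mm.
3 columns + 2 column gaps: 3d + 2·5 = 199.
3d = 199 − 10 = 189, so d = 63 mm.

63 mm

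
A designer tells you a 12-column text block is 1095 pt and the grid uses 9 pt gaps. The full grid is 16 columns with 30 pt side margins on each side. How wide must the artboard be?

1523 pt

12c + 11·9 = 1095 → 12c = 996 → c = 83 pt.
Adding margins, columns and gutters: 60 + 1328 + 135 = 1523 pt.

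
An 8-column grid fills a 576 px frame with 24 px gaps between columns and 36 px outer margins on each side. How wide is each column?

Inside the margins: 576 − 72 = 504 px.
8c + 7·24 = 504 → 8c = 336 → c = 42 px.

42 px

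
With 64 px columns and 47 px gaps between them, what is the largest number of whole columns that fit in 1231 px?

Each extra column adds 64 + 47 = 111 px.
(1231 + 47) / 111 = 11.51, so 11 columns fit.

11 columns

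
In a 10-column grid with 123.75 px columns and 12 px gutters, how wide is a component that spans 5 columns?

666.75 px

Span of 5: 5·123.75 + 4·12 = 618.75 + 48 = 666.75 px.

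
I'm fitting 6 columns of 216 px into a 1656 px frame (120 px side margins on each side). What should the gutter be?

Take off 240 px of margins, leaving 1416 px.
6 columns take 6·216 = 1296 px; remaining 120 splits into 5 gutters.
g = 120 / 5 = 24 px.

24 px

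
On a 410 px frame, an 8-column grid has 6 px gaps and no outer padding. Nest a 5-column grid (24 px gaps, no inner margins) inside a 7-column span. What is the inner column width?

52.4 px

Subtracting 7 gaps of 6 leaves 368 for 8 columns, so c = 46 px.
7-column span = 7·46 + 6·6 = 358 px.
Subtracting 4 gaps of 24 leaves 262 for 5 columns, so d = 52.4 px.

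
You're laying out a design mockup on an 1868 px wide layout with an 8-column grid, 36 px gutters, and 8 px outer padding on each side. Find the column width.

200 px

Inside the margins: 1868 − 16 = 1852 px.
Subtracting 7 gutters of 36 leaves 1600 for 8 columns, so c = 200 px.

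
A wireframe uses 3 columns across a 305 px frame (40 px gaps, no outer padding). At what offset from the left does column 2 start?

115 px

3 columns + 2 gaps: 3c + 2·40 = 305.
3c = 305 − 80 = 225, so c = 75 px.
Each column+gutter stride is 115 px; with no margin, 1 of them is 115 px.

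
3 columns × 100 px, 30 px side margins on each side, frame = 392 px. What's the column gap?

Take off 60 px of margins, leaving 332 px.
3 columns take 3·100 = 300 px; remaining 32 splits into 2 column gaps.
g = 32 / 2 = 16 px.

16 px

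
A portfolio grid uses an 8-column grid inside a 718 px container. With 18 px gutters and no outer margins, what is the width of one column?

74 px

718 − 7·18 = 592; ÷8 gives c = 74 px.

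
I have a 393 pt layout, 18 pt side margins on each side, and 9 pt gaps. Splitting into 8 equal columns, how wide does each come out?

36.75 pt

Take off 36 pt of margins, leaving 357 pt.
8 columns + 7 gaps: 8c + 7·9 = 357.
8c = 357 − 63 = 294, so c = 36.75 pt.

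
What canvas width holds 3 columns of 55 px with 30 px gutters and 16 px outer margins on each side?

257 px

Adding margins, columns and gutters: 32 + 165 + 60 = 257 px.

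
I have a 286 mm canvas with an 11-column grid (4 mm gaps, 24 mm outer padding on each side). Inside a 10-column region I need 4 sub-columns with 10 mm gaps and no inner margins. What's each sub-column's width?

Inside the margins: 286 − 48 = 238 mm.
238 − 10·4 = 198; ÷11 gives c = 18 mm.
Span of 10: 10·18 + 9·4 = 180 + 36 = 216 mm.
4 columns + 3 gaps: 4d + 3·10 = 216.
4d = 216 − 30 = 186, so d = 46.5 mm.

46.5 mm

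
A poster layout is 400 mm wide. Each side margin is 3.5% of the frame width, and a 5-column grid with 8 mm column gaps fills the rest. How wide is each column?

400 × (1 − 2·3.5%) = 400 × 93% = 372 mm for the columns.
5 columns + 4 column gaps: 5c + 4·8 = 372.
5c = 372 − 32 = 340, so c = 68 mm.

68 mm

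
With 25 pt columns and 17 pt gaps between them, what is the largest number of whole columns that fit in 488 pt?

Each extra column adds 25 + 17 = 42 pt.
(488 + 17) / 42 = 12.02, so 12 columns fit.

12 columns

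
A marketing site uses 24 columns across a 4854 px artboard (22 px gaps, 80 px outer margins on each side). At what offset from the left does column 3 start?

473 px

Subtract both margins: 4854 − 2·80 = 4694 px.
24c + 23·22 = 4694 → 24c = 4188 → c = 174.5 px.
Column 3 starts at margin + 2·(column + gutter) = 80 + 2·196.5 = 473 px.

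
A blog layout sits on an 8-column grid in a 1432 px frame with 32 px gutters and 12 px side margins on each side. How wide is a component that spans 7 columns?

Subtract both margins: 1432 − 2·12 = 1408 px.
Subtracting 7 gutters of 32 leaves 1184 for 8 columns, so c = 148 px.
7-column span = 7·148 + 6·32 = 1228 px.

1228 px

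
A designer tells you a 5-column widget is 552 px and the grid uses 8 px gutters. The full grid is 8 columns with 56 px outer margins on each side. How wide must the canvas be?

5c + 4·8 = 552 → 5c = 520 → c = 104 px.
Adding margins, columns and gutters: 112 + 832 + 56 = 1000 px.

1000 px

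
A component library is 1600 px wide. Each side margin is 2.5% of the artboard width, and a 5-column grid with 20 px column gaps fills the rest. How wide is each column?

1600 × (1 − 2·2.5%) = 1600 × 95% = 1520 px for the columns.
Subtracting 4 column gaps of 20 leaves 1440 for 5 columns, so c = 288 px.

288 px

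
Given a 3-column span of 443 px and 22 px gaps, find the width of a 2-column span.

288 px

3c + 2·22 = 443 → 3c = 399 → c = 133 px.
Span of 2: 2·133 + 1·22 = 266 + 22 = 288 px.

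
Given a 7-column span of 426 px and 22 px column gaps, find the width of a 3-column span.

Subtracting 6 column gaps of 22 leaves 294 for 7 columns, so c = 42 px.
Span of 3: 3·42 + 2·22 = 126 + 44 = 170 px.

170 px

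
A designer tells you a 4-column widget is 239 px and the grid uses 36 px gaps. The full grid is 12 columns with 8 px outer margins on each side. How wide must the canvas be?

805 px

4c + 3·36 = 239 → 4c = 131 → c = 32.75 px.
Total width: 2·8 + 12·32.75 + 11·36 = 805 px.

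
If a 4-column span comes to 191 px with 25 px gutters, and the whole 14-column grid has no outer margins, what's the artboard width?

731 px

4c + 3·25 = 191 → 4c = 116 → c = 29 px.
Artboard = 14·29 + 13·25 = 406 + 325 = 731 px.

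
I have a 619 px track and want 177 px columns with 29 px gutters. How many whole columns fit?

3 columns

3 columns: 3·177 + 2·29 = 589 px ≤ 619.
4 columns: 795 px > 619. So 3.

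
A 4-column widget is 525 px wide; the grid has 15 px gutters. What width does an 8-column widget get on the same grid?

1065 px

4c + 3·15 = 525 → 4c = 480 → c = 120 px.
Span of 8: 8·120 + 7·15 = 960 + 105 = 1065 px.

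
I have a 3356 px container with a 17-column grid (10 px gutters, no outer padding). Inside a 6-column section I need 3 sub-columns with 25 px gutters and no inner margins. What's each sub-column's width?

Subtracting 16 gutters of 10 leaves 3196 for 17 columns, so c = 188 px.
6-column span = 6·188 + 5·10 = 1178 px.
Subtracting 2 gutters of 25 leaves 1128 for 3 columns, so d = 376 px.

376 px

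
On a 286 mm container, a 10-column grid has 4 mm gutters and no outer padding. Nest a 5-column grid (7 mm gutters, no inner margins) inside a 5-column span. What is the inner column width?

10 columns + 9 gutters: 10c + 9·4 = 286.
10c = 286 − 36 = 250, so c = 25 mm.
Span of 5: 5·25 + 4·4 = 125 + 16 = 141 mm.
Subtracting 4 gutters of 7 leaves 113 for 5 columns, so d = 22.6 mm.

22.6 mm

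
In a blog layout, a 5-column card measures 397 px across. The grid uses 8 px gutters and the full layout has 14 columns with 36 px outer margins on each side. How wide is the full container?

1198 px

5 columns + 4 gutters: 5c + 4·8 = 397.
5c = 397 − 32 = 365, so c = 73 px.
Container = 2·36 + 14·73 + 13·8 = 72 + 1022 + 104 = 1198 px.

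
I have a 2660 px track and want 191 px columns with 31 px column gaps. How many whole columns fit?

12 columns

12 columns: 12·191 + 11·31 = 2633 px ≤ 2660.
13 columns: 2855 px > 2660. So 12.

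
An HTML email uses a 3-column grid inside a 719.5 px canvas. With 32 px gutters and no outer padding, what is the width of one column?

218.5 px

3 columns + 2 gutters: 3c + 2·32 = 719.5.
3c = 719.5 − 64 = 655.5, so c = 218.5 px.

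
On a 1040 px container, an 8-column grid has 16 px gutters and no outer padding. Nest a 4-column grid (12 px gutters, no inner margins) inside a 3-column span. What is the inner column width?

Subtracting 7 gutters of 16 leaves 928 for 8 columns, so c = 116 px.
3-column span = 3·116 + 2·16 = 380 px.
Subtracting 3 gutters of 12 leaves 344 for 4 columns, so d = 86 px.

86 px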